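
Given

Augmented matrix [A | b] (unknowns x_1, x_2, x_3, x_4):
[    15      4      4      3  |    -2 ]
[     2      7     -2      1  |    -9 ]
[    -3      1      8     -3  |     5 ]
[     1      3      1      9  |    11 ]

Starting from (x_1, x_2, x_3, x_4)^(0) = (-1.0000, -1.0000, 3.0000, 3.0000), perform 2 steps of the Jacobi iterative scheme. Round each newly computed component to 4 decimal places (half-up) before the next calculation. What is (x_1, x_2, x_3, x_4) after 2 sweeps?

Iteration 1:
  x_1 = (-2 - (4)·-1.0000 - (4)·3.0000 - (3)·3.0000) / (15) = -1.2667
  x_2 = (-9 - (2)·-1.0000 - (-2)·3.0000 - (1)·3.0000) / (7) = -0.5714
  x_3 = (5 - (-3)·-1.0000 - (1)·-1.0000 - (-3)·3.0000) / (8) = 1.5000
  x_4 = (11 - (1)·-1.0000 - (3)·-1.0000 - (1)·3.0000) / (9) = 1.3333
Iteration 2:
  x_1 = (-2 - (4)·-0.5714 - (4)·1.5000 - (3)·1.3333) / (15) = -0.6476
  x_2 = (-9 - (2)·-1.2667 - (-2)·1.5000 - (1)·1.3333) / (7) = -0.6857
  x_3 = (5 - (-3)·-1.2667 - (1)·-0.5714 - (-3)·1.3333) / (8) = 0.7214
  x_4 = (11 - (1)·-1.2667 - (3)·-0.5714 - (1)·1.5000) / (9) = 1.3868

(-0.6476, -0.6857, 0.7214, 1.3868)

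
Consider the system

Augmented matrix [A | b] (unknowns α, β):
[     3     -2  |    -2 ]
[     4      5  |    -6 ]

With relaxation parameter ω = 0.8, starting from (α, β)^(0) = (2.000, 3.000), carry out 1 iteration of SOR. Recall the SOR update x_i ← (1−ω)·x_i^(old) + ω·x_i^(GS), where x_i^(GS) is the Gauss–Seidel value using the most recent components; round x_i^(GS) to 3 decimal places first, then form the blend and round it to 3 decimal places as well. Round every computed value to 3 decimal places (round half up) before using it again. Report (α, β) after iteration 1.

Iteration 1:
  α: GS value = (-2 - (-2)·3.000) / (3) = 1.333;  α ← (1−ω)·2.000 + ω·1.333 = 1.466
  β: GS value = (-6 - (4)·1.466) / (5) = -2.373;  β ← (1−ω)·3.000 + ω·-2.373 = -1.298

(1.466, -1.298)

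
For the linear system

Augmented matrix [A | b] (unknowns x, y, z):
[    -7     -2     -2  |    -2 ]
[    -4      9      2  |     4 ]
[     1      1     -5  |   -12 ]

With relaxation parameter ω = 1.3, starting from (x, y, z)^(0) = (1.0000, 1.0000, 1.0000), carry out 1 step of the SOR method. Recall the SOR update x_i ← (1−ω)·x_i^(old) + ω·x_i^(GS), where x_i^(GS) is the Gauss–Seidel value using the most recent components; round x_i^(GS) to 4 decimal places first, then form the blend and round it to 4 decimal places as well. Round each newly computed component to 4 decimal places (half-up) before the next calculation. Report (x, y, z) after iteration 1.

Iteration 1:
  x: GS value = (-2 - (-2)·1.0000 - (-2)·1.0000) / (-7) = -0.2857;  x ← (1−ω)·1.0000 + ω·-0.2857 = -0.6714
  y: GS value = (4 - (-4)·-0.6714 - (2)·1.0000) / (9) = -0.0762;  y ← (1−ω)·1.0000 + ω·-0.0762 = -0.3991
  z: GS value = (-12 - (1)·-0.6714 - (1)·-0.3991) / (-5) = 2.1859;  z ← (1−ω)·1.0000 + ω·2.1859 = 2.5417

(-0.6714, -0.3991, 2.5417)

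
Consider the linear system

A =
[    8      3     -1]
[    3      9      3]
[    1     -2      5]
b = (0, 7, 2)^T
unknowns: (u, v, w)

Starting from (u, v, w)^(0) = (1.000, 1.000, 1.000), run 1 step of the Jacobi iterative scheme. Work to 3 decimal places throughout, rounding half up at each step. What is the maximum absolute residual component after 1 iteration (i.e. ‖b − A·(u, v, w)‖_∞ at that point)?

Iteration 1:
  u = (0 - (3)·1.000 - (-1)·1.000) / (8) = -0.250
  v = (7 - (3)·1.000 - (3)·1.000) / (9) = 0.111
  w = (2 - (1)·1.000 - (-2)·1.000) / (5) = 0.600
Residual b − A·x = (2.267, 4.951, -0.528); ∞-norm = 4.951

4.951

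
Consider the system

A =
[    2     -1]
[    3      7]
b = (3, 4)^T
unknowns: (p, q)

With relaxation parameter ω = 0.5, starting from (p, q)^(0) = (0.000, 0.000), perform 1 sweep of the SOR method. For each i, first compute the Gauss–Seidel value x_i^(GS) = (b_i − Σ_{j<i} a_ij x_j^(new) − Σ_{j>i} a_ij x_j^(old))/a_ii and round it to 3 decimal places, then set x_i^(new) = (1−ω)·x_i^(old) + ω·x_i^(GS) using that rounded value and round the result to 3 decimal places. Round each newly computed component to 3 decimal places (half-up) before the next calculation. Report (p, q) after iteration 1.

Iteration 1:
  p: GS value = (3 - (-1)·0.000) / (2) = 1.500;  p ← (1−ω)·0.000 + ω·1.500 = 0.750
  q: GS value = (4 - (3)·0.750) / (7) = 0.250;  q ← (1−ω)·0.000 + ω·0.250 = 0.125

(0.750, 0.125)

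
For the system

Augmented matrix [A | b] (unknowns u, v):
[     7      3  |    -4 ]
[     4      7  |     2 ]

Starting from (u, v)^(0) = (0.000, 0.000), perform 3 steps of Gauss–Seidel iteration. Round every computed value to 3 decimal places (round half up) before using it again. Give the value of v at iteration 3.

0.799

Iteration 1:
  u = (-4 - (3)·0.000) / (7) = -0.571
  v = (2 - (4)·-0.571) / (7) = 0.612
Iteration 2:
  u = (-4 - (3)·0.612) / (7) = -0.834
  v = (2 - (4)·-0.834) / (7) = 0.762
Iteration 3:
  u = (-4 - (3)·0.762) / (7) = -0.898
  v = (2 - (4)·-0.898) / (7) = 0.799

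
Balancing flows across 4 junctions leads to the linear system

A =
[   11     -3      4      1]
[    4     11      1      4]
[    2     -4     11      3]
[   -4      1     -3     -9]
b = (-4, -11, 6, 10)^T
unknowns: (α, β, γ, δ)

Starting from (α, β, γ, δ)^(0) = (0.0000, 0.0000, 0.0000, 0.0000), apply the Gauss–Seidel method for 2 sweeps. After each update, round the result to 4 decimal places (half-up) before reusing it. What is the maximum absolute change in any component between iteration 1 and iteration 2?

0.5292

Iteration 1:
  α = (-4 - (-3)·0.0000 - (4)·0.0000 - (1)·0.0000) / (11) = -0.3636
  β = (-11 - (4)·-0.3636 - (1)·0.0000 - (4)·0.0000) / (11) = -0.8678
  γ = (6 - (2)·-0.3636 - (-4)·-0.8678 - (3)·0.0000) / (11) = 0.2960
  δ = (10 - (-4)·-0.3636 - (1)·-0.8678 - (-3)·0.2960) / (-9) = -1.1446
Iteration 2:
  α = (-4 - (-3)·-0.8678 - (4)·0.2960 - (1)·-1.1446) / (11) = -0.6039
  β = (-11 - (4)·-0.6039 - (1)·0.2960 - (4)·-1.1446) / (11) = -0.3911
  γ = (6 - (2)·-0.6039 - (-4)·-0.3911 - (3)·-1.1446) / (11) = 0.8252
  δ = (10 - (-4)·-0.6039 - (1)·-0.3911 - (-3)·0.8252) / (-9) = -1.1612
Change: (-0.2403, 0.4767, 0.5292, -0.0166) → max |·| = 0.5292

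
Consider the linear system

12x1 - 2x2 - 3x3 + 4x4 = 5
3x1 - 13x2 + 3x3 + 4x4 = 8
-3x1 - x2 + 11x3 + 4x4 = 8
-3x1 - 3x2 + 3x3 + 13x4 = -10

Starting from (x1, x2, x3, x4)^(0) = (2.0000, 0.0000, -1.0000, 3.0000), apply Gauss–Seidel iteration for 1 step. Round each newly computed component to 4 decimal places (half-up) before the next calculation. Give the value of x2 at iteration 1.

-0.1154

Iteration 1:
  x1 = (5 - (-2)·0.0000 - (-3)·-1.0000 - (4)·3.0000) / (12) = -0.8333
  x2 = (8 - (3)·-0.8333 - (3)·-1.0000 - (4)·3.0000) / (-13) = -0.1154
  x3 = (8 - (-3)·-0.8333 - (-1)·-0.1154 - (4)·3.0000) / (11) = -0.6014
  x4 = (-10 - (-3)·-0.8333 - (-3)·-0.1154 - (3)·-0.6014) / (13) = -0.8494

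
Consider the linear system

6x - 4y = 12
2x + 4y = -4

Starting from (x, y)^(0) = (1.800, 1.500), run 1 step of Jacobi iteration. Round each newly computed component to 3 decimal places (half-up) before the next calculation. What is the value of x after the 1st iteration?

Iteration 1:
  x = (12 - (-4)·1.500) / (6) = 3.000
  y = (-4 - (2)·1.800) / (4) = -1.900

3.000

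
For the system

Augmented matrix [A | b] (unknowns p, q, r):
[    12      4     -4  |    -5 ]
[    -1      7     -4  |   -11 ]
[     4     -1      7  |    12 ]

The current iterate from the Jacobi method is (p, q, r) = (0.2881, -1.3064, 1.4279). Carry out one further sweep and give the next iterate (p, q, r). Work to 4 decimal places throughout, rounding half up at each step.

One sweep:
  p = (-5 - (4)·-1.3064 - (-4)·1.4279) / (12) = 0.4948
  q = (-11 - (-1)·0.2881 - (-4)·1.4279) / (7) = -0.7143
  r = (12 - (4)·0.2881 - (-1)·-1.3064) / (7) = 1.3630

(0.4948, -0.7143, 1.3630)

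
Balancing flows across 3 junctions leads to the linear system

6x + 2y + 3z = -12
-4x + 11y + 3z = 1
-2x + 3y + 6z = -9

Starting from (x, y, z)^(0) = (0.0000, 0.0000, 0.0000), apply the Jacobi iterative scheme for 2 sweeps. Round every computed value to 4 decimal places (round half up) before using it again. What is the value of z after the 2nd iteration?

Iteration 1:
  x = (-12 - (2)·0.0000 - (3)·0.0000) / (6) = -2.0000
  y = (1 - (-4)·0.0000 - (3)·0.0000) / (11) = 0.0909
  z = (-9 - (-2)·0.0000 - (3)·0.0000) / (6) = -1.5000
Iteration 2:
  x = (-12 - (2)·0.0909 - (3)·-1.5000) / (6) = -1.2803
  y = (1 - (-4)·-2.0000 - (3)·-1.5000) / (11) = -0.2273
  z = (-9 - (-2)·-2.0000 - (3)·0.0909) / (6) = -2.2121

-2.2121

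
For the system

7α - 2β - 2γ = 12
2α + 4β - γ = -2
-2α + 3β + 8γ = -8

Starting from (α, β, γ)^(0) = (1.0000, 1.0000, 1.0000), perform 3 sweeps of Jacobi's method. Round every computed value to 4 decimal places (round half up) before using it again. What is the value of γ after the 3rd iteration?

0.0162

Iteration 1:
  α = (12 - (-2)·1.0000 - (-2)·1.0000) / (7) = 2.2857
  β = (-2 - (2)·1.0000 - (-1)·1.0000) / (4) = -0.7500
  γ = (-8 - (-2)·1.0000 - (3)·1.0000) / (8) = -1.1250
Iteration 2:
  α = (12 - (-2)·-0.7500 - (-2)·-1.1250) / (7) = 1.1786
  β = (-2 - (2)·2.2857 - (-1)·-1.1250) / (4) = -1.9241
  γ = (-8 - (-2)·2.2857 - (3)·-0.7500) / (8) = -0.1473
Iteration 3:
  α = (12 - (-2)·-1.9241 - (-2)·-0.1473) / (7) = 1.1225
  β = (-2 - (2)·1.1786 - (-1)·-0.1473) / (4) = -1.1261
  γ = (-8 - (-2)·1.1786 - (3)·-1.9241) / (8) = 0.0162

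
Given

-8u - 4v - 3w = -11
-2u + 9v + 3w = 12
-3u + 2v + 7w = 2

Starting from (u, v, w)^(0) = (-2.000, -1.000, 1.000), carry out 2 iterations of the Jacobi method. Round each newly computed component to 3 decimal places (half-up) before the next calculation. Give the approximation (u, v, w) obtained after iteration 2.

Iteration 1:
  u = (-11 - (-4)·-1.000 - (-3)·1.000) / (-8) = 1.500
  v = (12 - (-2)·-2.000 - (3)·1.000) / (9) = 0.556
  w = (2 - (-3)·-2.000 - (2)·-1.000) / (7) = -0.286
Iteration 2:
  u = (-11 - (-4)·0.556 - (-3)·-0.286) / (-8) = 1.204
  v = (12 - (-2)·1.500 - (3)·-0.286) / (9) = 1.762
  w = (2 - (-3)·1.500 - (2)·0.556) / (7) = 0.770

(1.204, 1.762, 0.770)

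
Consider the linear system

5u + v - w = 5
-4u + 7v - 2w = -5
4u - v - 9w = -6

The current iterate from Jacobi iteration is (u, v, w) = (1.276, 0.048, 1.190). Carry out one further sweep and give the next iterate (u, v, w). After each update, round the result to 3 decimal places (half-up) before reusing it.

(1.228, 0.355, 1.228)

One sweep:
  u = (5 - (1)·0.048 - (-1)·1.190) / (5) = 1.228
  v = (-5 - (-4)·1.276 - (-2)·1.190) / (7) = 0.355
  w = (-6 - (4)·1.276 - (-1)·0.048) / (-9) = 1.228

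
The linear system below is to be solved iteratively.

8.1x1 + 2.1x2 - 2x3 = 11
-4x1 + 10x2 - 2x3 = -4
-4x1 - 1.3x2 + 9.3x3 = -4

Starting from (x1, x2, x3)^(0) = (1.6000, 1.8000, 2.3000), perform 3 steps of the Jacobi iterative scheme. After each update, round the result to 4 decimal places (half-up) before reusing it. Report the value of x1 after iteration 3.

Iteration 1:
  x1 = (11 - (2.1)·1.8000 - (-2)·2.3000) / (8.1) = 1.4593
  x2 = (-4 - (-4)·1.6000 - (-2)·2.3000) / (10) = 0.7000
  x3 = (-4 - (-4)·1.6000 - (-1.3)·1.8000) / (9.3) = 0.5097
Iteration 2:
  x1 = (11 - (2.1)·0.7000 - (-2)·0.5097) / (8.1) = 1.3024
  x2 = (-4 - (-4)·1.4593 - (-2)·0.5097) / (10) = 0.2857
  x3 = (-4 - (-4)·1.4593 - (-1.3)·0.7000) / (9.3) = 0.2954
Iteration 3:
  x1 = (11 - (2.1)·0.2857 - (-2)·0.2954) / (8.1) = 1.3569
  x2 = (-4 - (-4)·1.3024 - (-2)·0.2954) / (10) = 0.1800
  x3 = (-4 - (-4)·1.3024 - (-1.3)·0.2857) / (9.3) = 0.1700

1.3569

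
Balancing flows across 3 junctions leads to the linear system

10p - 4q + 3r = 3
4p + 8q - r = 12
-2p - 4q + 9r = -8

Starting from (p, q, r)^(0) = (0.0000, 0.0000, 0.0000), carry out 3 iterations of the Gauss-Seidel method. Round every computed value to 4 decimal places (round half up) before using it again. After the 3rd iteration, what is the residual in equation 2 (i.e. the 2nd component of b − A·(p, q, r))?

-0.0005

Iteration 1:
  p = (3 - (-4)·0.0000 - (3)·0.0000) / (10) = 0.3000
  q = (12 - (4)·0.3000 - (-1)·0.0000) / (8) = 1.3500
  r = (-8 - (-2)·0.3000 - (-4)·1.3500) / (9) = -0.2222
Iteration 2:
  p = (3 - (-4)·1.3500 - (3)·-0.2222) / (10) = 0.9067
  q = (12 - (4)·0.9067 - (-1)·-0.2222) / (8) = 1.0189
  r = (-8 - (-2)·0.9067 - (-4)·1.0189) / (9) = -0.2346
Iteration 3:
  p = (3 - (-4)·1.0189 - (3)·-0.2346) / (10) = 0.7779
  q = (12 - (4)·0.7779 - (-1)·-0.2346) / (8) = 1.0817
  r = (-8 - (-2)·0.7779 - (-4)·1.0817) / (9) = -0.2353
Residual b − A·x = (0.2537, -0.0005, 0.0003)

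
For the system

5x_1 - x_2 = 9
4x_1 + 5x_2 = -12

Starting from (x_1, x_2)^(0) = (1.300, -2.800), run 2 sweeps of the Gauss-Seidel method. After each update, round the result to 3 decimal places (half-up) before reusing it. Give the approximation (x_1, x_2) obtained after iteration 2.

Iteration 1:
  x_1 = (9 - (-1)·-2.800) / (5) = 1.240
  x_2 = (-12 - (4)·1.240) / (5) = -3.392
Iteration 2:
  x_1 = (9 - (-1)·-3.392) / (5) = 1.122
  x_2 = (-12 - (4)·1.122) / (5) = -3.298

(1.122, -3.298)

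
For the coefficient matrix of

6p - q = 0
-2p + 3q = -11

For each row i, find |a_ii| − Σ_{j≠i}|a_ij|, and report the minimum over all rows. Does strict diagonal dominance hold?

row 1: |6| − (1) = 5
row 2: |3| − (2) = 1
minimum over rows = 1 → strictly diagonally dominant (convergence guaranteed)

1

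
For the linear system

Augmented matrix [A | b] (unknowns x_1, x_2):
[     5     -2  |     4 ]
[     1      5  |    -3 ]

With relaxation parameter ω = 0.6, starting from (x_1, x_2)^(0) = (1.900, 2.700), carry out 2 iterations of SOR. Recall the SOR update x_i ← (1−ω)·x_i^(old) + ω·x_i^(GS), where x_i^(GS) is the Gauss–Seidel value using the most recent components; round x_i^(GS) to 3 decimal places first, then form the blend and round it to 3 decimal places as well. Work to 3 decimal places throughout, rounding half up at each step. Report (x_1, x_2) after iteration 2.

(1.353, -0.325)

Iteration 1:
  x_1: GS value = (4 - (-2)·2.700) / (5) = 1.880;  x_1 ← (1−ω)·1.900 + ω·1.880 = 1.888
  x_2: GS value = (-3 - (1)·1.888) / (5) = -0.978;  x_2 ← (1−ω)·2.700 + ω·-0.978 = 0.493
Iteration 2:
  x_1: GS value = (4 - (-2)·0.493) / (5) = 0.997;  x_1 ← (1−ω)·1.888 + ω·0.997 = 1.353
  x_2: GS value = (-3 - (1)·1.353) / (5) = -0.871;  x_2 ← (1−ω)·0.493 + ω·-0.871 = -0.325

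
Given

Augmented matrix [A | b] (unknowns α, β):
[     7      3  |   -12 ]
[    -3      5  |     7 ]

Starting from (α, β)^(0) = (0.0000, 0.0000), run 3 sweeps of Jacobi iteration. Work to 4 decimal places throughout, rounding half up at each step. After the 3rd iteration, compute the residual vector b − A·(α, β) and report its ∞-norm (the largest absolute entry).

Iteration 1:
  α = (-12 - (3)·0.0000) / (7) = -1.7143
  β = (7 - (-3)·0.0000) / (5) = 1.4000
Iteration 2:
  α = (-12 - (3)·1.4000) / (7) = -2.3143
  β = (7 - (-3)·-1.7143) / (5) = 0.3714
Iteration 3:
  α = (-12 - (3)·0.3714) / (7) = -1.8735
  β = (7 - (-3)·-2.3143) / (5) = 0.0114
Residual b − A·x = (1.0803, 1.3225); ∞-norm = 1.3225

1.3225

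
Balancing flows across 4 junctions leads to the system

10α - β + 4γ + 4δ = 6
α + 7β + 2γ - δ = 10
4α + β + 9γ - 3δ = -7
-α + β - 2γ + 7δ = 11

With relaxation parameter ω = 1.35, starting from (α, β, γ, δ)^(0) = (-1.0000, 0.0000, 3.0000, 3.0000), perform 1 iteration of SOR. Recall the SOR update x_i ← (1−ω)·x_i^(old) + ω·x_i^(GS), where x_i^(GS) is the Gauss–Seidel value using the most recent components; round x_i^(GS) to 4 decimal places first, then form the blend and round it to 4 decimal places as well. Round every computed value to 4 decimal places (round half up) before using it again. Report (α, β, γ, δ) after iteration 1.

(-2.0800, 1.7511, 0.2353, 0.4234)

Iteration 1:
  α: GS value = (6 - (-1)·0.0000 - (4)·3.0000 - (4)·3.0000) / (10) = -1.8000;  α ← (1−ω)·-1.0000 + ω·-1.8000 = -2.0800
  β: GS value = (10 - (1)·-2.0800 - (2)·3.0000 - (-1)·3.0000) / (7) = 1.2971;  β ← (1−ω)·0.0000 + ω·1.2971 = 1.7511
  γ: GS value = (-7 - (4)·-2.0800 - (1)·1.7511 - (-3)·3.0000) / (9) = 0.9521;  γ ← (1−ω)·3.0000 + ω·0.9521 = 0.2353
  δ: GS value = (11 - (-1)·-2.0800 - (1)·1.7511 - (-2)·0.2353) / (7) = 1.0914;  δ ← (1−ω)·3.0000 + ω·1.0914 = 0.4234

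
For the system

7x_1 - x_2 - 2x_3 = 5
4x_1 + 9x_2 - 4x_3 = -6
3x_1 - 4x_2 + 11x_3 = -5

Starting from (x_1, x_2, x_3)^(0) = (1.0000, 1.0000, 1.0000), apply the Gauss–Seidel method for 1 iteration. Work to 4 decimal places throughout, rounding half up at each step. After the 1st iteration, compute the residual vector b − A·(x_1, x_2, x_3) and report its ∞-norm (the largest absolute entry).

8.1270

Iteration 1:
  x_1 = (5 - (-1)·1.0000 - (-2)·1.0000) / (7) = 1.1429
  x_2 = (-6 - (4)·1.1429 - (-4)·1.0000) / (9) = -0.7302
  x_3 = (-5 - (3)·1.1429 - (-4)·-0.7302) / (11) = -1.0318
Residual b − A·x = (-5.7941, -8.1270, 0.0003); ∞-norm = 8.1270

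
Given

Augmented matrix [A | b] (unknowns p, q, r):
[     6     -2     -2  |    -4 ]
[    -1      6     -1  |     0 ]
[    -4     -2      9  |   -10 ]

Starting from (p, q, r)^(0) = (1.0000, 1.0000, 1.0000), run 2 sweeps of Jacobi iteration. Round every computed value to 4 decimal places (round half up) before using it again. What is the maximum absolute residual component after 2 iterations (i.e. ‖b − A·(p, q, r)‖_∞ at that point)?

3.6300

Iteration 1:
  p = (-4 - (-2)·1.0000 - (-2)·1.0000) / (6) = 0.0000
  q = (0 - (-1)·1.0000 - (-1)·1.0000) / (6) = 0.3333
  r = (-10 - (-4)·1.0000 - (-2)·1.0000) / (9) = -0.4444
Iteration 2:
  p = (-4 - (-2)·0.3333 - (-2)·-0.4444) / (6) = -0.7037
  q = (0 - (-1)·0.0000 - (-1)·-0.4444) / (6) = -0.0741
  r = (-10 - (-4)·0.0000 - (-2)·0.3333) / (9) = -1.0370
Residual b − A·x = (-2.0000, -1.2961, -3.6300); ∞-norm = 3.6300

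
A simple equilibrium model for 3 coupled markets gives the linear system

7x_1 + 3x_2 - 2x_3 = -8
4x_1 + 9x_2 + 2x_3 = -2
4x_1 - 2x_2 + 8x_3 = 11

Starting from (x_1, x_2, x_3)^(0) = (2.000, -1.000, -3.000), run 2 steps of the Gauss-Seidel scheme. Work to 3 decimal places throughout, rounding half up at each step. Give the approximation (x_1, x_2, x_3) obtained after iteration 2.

Iteration 1:
  x_1 = (-8 - (3)·-1.000 - (-2)·-3.000) / (7) = -1.571
  x_2 = (-2 - (4)·-1.571 - (2)·-3.000) / (9) = 1.143
  x_3 = (11 - (4)·-1.571 - (-2)·1.143) / (8) = 2.446
Iteration 2:
  x_1 = (-8 - (3)·1.143 - (-2)·2.446) / (7) = -0.934
  x_2 = (-2 - (4)·-0.934 - (2)·2.446) / (9) = -0.351
  x_3 = (11 - (4)·-0.934 - (-2)·-0.351) / (8) = 1.754

(-0.934, -0.351, 1.754)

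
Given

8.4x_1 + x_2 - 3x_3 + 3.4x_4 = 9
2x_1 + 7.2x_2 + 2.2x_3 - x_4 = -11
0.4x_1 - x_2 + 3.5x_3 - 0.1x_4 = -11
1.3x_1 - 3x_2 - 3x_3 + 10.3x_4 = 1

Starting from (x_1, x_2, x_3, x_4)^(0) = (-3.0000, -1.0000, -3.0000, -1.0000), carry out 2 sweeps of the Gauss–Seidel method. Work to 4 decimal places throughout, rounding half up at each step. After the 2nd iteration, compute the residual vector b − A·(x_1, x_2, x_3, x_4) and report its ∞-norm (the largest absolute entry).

Iteration 1:
  x_1 = (9 - (1)·-1.0000 - (-3)·-3.0000 - (3.4)·-1.0000) / (8.4) = 0.5238
  x_2 = (-11 - (2)·0.5238 - (2.2)·-3.0000 - (-1)·-1.0000) / (7.2) = -0.8955
  x_3 = (-11 - (0.4)·0.5238 - (-1)·-0.8955 - (-0.1)·-1.0000) / (3.5) = -3.4871
  x_4 = (1 - (1.3)·0.5238 - (-3)·-0.8955 - (-3)·-3.4871) / (10.3) = -1.2455
Iteration 2:
  x_1 = (9 - (1)·-0.8955 - (-3)·-3.4871 - (3.4)·-1.2455) / (8.4) = 0.4368
  x_2 = (-11 - (2)·0.4368 - (2.2)·-3.4871 - (-1)·-1.2455) / (7.2) = -0.7566
  x_3 = (-11 - (0.4)·0.4368 - (-1)·-0.7566 - (-0.1)·-1.2455) / (3.5) = -3.4445
  x_4 = (1 - (1.3)·0.4368 - (-3)·-0.7566 - (-3)·-3.4445) / (10.3) = -1.1817
Residual b − A·x = (-0.2282, -0.0299, 0.0063, 0.0004); ∞-norm = 0.2282

0.2282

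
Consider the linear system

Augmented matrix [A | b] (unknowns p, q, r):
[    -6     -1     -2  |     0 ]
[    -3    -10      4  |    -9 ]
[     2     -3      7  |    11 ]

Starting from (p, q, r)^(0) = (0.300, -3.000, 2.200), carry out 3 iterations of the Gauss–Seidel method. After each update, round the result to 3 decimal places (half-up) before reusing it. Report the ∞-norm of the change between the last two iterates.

Iteration 1:
  p = (0 - (-1)·-3.000 - (-2)·2.200) / (-6) = -0.233
  q = (-9 - (-3)·-0.233 - (4)·2.200) / (-10) = 1.850
  r = (11 - (2)·-0.233 - (-3)·1.850) / (7) = 2.431
Iteration 2:
  p = (0 - (-1)·1.850 - (-2)·2.431) / (-6) = -1.119
  q = (-9 - (-3)·-1.119 - (4)·2.431) / (-10) = 2.208
  r = (11 - (2)·-1.119 - (-3)·2.208) / (7) = 2.837
Iteration 3:
  p = (0 - (-1)·2.208 - (-2)·2.837) / (-6) = -1.314
  q = (-9 - (-3)·-1.314 - (4)·2.837) / (-10) = 2.429
  r = (11 - (2)·-1.314 - (-3)·2.429) / (7) = 2.988
Change: (-0.195, 0.221, 0.151) → max |·| = 0.221

0.221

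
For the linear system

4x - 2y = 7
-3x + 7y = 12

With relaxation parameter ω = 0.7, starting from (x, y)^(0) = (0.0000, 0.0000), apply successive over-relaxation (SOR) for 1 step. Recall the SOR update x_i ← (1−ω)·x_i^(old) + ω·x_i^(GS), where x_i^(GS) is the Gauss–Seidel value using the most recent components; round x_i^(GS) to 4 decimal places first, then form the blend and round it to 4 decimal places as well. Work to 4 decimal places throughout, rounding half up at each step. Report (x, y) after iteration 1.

(1.2250, 1.5675)

Iteration 1:
  x: GS value = (7 - (-2)·0.0000) / (4) = 1.7500;  x ← (1−ω)·0.0000 + ω·1.7500 = 1.2250
  y: GS value = (12 - (-3)·1.2250) / (7) = 2.2393;  y ← (1−ω)·0.0000 + ω·2.2393 = 1.5675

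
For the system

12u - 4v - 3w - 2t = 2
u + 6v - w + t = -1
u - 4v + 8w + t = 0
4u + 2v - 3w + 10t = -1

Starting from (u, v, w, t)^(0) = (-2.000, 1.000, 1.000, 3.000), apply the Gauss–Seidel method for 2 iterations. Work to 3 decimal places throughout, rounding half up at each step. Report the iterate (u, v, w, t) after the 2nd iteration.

Iteration 1:
  u = (2 - (-4)·1.000 - (-3)·1.000 - (-2)·3.000) / (12) = 1.250
  v = (-1 - (1)·1.250 - (-1)·1.000 - (1)·3.000) / (6) = -0.708
  w = (0 - (1)·1.250 - (-4)·-0.708 - (1)·3.000) / (8) = -0.885
  t = (-1 - (4)·1.250 - (2)·-0.708 - (-3)·-0.885) / (10) = -0.724
Iteration 2:
  u = (2 - (-4)·-0.708 - (-3)·-0.885 - (-2)·-0.724) / (12) = -0.411
  v = (-1 - (1)·-0.411 - (-1)·-0.885 - (1)·-0.724) / (6) = -0.125
  w = (0 - (1)·-0.411 - (-4)·-0.125 - (1)·-0.724) / (8) = 0.079
  t = (-1 - (4)·-0.411 - (2)·-0.125 - (-3)·0.079) / (10) = 0.113

(-0.411, -0.125, 0.079, 0.113)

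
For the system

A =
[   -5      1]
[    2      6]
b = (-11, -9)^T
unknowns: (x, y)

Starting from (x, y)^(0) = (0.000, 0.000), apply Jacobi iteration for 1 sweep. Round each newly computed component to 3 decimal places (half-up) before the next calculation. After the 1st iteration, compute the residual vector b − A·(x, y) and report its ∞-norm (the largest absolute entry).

4.400

Iteration 1:
  x = (-11 - (1)·0.000) / (-5) = 2.200
  y = (-9 - (2)·0.000) / (6) = -1.500
Residual b − A·x = (1.500, -4.400); ∞-norm = 4.400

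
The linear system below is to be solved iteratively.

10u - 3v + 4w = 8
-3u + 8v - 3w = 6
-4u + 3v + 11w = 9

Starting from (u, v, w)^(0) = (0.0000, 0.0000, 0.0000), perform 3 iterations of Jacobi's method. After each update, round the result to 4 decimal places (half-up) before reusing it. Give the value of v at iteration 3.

Iteration 1:
  u = (8 - (-3)·0.0000 - (4)·0.0000) / (10) = 0.8000
  v = (6 - (-3)·0.0000 - (-3)·0.0000) / (8) = 0.7500
  w = (9 - (-4)·0.0000 - (3)·0.0000) / (11) = 0.8182
Iteration 2:
  u = (8 - (-3)·0.7500 - (4)·0.8182) / (10) = 0.6977
  v = (6 - (-3)·0.8000 - (-3)·0.8182) / (8) = 1.3568
  w = (9 - (-4)·0.8000 - (3)·0.7500) / (11) = 0.9045
Iteration 3:
  u = (8 - (-3)·1.3568 - (4)·0.9045) / (10) = 0.8452
  v = (6 - (-3)·0.6977 - (-3)·0.9045) / (8) = 1.3508
  w = (9 - (-4)·0.6977 - (3)·1.3568) / (11) = 0.7019

1.3508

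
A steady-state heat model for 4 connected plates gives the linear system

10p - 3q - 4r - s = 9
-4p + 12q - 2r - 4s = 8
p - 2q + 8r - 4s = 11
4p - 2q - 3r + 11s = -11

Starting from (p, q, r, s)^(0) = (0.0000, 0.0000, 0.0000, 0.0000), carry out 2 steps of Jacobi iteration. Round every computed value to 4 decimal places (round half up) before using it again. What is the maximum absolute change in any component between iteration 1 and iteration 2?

0.6500

Iteration 1:
  p = (9 - (-3)·0.0000 - (-4)·0.0000 - (-1)·0.0000) / (10) = 0.9000
  q = (8 - (-4)·0.0000 - (-2)·0.0000 - (-4)·0.0000) / (12) = 0.6667
  r = (11 - (1)·0.0000 - (-2)·0.0000 - (-4)·0.0000) / (8) = 1.3750
  s = (-11 - (4)·0.0000 - (-2)·0.0000 - (-3)·0.0000) / (11) = -1.0000
Iteration 2:
  p = (9 - (-3)·0.6667 - (-4)·1.3750 - (-1)·-1.0000) / (10) = 1.5500
  q = (8 - (-4)·0.9000 - (-2)·1.3750 - (-4)·-1.0000) / (12) = 0.8625
  r = (11 - (1)·0.9000 - (-2)·0.6667 - (-4)·-1.0000) / (8) = 0.9292
  s = (-11 - (4)·0.9000 - (-2)·0.6667 - (-3)·1.3750) / (11) = -0.8311
Change: (0.6500, 0.1958, -0.4458, 0.1689) → max |·| = 0.6500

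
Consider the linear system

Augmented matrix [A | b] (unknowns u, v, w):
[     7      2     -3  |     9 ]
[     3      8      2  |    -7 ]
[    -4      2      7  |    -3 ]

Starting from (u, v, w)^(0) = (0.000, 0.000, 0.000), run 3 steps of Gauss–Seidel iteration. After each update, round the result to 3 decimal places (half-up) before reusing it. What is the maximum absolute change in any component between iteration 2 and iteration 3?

Iteration 1:
  u = (9 - (2)·0.000 - (-3)·0.000) / (7) = 1.286
  v = (-7 - (3)·1.286 - (2)·0.000) / (8) = -1.357
  w = (-3 - (-4)·1.286 - (2)·-1.357) / (7) = 0.694
Iteration 2:
  u = (9 - (2)·-1.357 - (-3)·0.694) / (7) = 1.971
  v = (-7 - (3)·1.971 - (2)·0.694) / (8) = -1.788
  w = (-3 - (-4)·1.971 - (2)·-1.788) / (7) = 1.209
Iteration 3:
  u = (9 - (2)·-1.788 - (-3)·1.209) / (7) = 2.315
  v = (-7 - (3)·2.315 - (2)·1.209) / (8) = -2.045
  w = (-3 - (-4)·2.315 - (2)·-2.045) / (7) = 1.479
Change: (0.344, -0.257, 0.270) → max |·| = 0.344

0.344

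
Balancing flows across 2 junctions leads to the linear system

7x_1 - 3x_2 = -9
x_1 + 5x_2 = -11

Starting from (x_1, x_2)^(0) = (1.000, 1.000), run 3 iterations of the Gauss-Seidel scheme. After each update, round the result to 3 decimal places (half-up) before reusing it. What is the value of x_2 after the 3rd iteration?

Iteration 1:
  x_1 = (-9 - (-3)·1.000) / (7) = -0.857
  x_2 = (-11 - (1)·-0.857) / (5) = -2.029
Iteration 2:
  x_1 = (-9 - (-3)·-2.029) / (7) = -2.155
  x_2 = (-11 - (1)·-2.155) / (5) = -1.769
Iteration 3:
  x_1 = (-9 - (-3)·-1.769) / (7) = -2.044
  x_2 = (-11 - (1)·-2.044) / (5) = -1.791

-1.791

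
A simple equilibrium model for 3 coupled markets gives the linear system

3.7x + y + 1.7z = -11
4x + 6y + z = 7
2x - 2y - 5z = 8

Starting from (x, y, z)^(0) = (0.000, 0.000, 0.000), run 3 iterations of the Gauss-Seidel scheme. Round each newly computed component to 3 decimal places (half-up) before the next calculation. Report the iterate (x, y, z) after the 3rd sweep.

Iteration 1:
  x = (-11 - (1)·0.000 - (1.7)·0.000) / (3.7) = -2.973
  y = (7 - (4)·-2.973 - (1)·0.000) / (6) = 3.149
  z = (8 - (2)·-2.973 - (-2)·3.149) / (-5) = -4.049
Iteration 2:
  x = (-11 - (1)·3.149 - (1.7)·-4.049) / (3.7) = -1.964
  y = (7 - (4)·-1.964 - (1)·-4.049) / (6) = 3.151
  z = (8 - (2)·-1.964 - (-2)·3.151) / (-5) = -3.646
Iteration 3:
  x = (-11 - (1)·3.151 - (1.7)·-3.646) / (3.7) = -2.149
  y = (7 - (4)·-2.149 - (1)·-3.646) / (6) = 3.207
  z = (8 - (2)·-2.149 - (-2)·3.207) / (-5) = -3.742

(-2.149, 3.207, -3.742)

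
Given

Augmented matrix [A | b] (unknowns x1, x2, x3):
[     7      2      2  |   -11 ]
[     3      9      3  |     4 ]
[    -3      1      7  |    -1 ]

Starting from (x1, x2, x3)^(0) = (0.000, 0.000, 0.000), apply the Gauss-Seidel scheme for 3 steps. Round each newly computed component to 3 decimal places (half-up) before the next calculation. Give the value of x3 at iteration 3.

Iteration 1:
  x1 = (-11 - (2)·0.000 - (2)·0.000) / (7) = -1.571
  x2 = (4 - (3)·-1.571 - (3)·0.000) / (9) = 0.968
  x3 = (-1 - (-3)·-1.571 - (1)·0.968) / (7) = -0.954
Iteration 2:
  x1 = (-11 - (2)·0.968 - (2)·-0.954) / (7) = -1.575
  x2 = (4 - (3)·-1.575 - (3)·-0.954) / (9) = 1.287
  x3 = (-1 - (-3)·-1.575 - (1)·1.287) / (7) = -1.002
Iteration 3:
  x1 = (-11 - (2)·1.287 - (2)·-1.002) / (7) = -1.653
  x2 = (4 - (3)·-1.653 - (3)·-1.002) / (9) = 1.329
  x3 = (-1 - (-3)·-1.653 - (1)·1.329) / (7) = -1.041

-1.041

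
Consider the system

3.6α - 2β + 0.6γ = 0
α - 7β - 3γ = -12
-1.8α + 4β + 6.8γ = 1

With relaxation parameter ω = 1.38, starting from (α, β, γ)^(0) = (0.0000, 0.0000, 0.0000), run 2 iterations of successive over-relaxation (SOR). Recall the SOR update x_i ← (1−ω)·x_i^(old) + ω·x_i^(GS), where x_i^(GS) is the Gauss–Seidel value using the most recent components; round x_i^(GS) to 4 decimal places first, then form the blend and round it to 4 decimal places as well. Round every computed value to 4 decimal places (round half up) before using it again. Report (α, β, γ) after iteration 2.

Iteration 1:
  α: GS value = (0 - (-2)·0.0000 - (0.6)·0.0000) / (3.6) = 0.0000;  α ← (1−ω)·0.0000 + ω·0.0000 = 0.0000
  β: GS value = (-12 - (1)·0.0000 - (-3)·0.0000) / (-7) = 1.7143;  β ← (1−ω)·0.0000 + ω·1.7143 = 2.3657
  γ: GS value = (1 - (-1.8)·0.0000 - (4)·2.3657) / (6.8) = -1.2445;  γ ← (1−ω)·0.0000 + ω·-1.2445 = -1.7174
Iteration 2:
  α: GS value = (0 - (-2)·2.3657 - (0.6)·-1.7174) / (3.6) = 1.6005;  α ← (1−ω)·0.0000 + ω·1.6005 = 2.2087
  β: GS value = (-12 - (1)·2.2087 - (-3)·-1.7174) / (-7) = 2.7658;  β ← (1−ω)·2.3657 + ω·2.7658 = 2.9178
  γ: GS value = (1 - (-1.8)·2.2087 - (4)·2.9178) / (6.8) = -0.9846;  γ ← (1−ω)·-1.7174 + ω·-0.9846 = -0.7061

(2.2087, 2.9178, -0.7061)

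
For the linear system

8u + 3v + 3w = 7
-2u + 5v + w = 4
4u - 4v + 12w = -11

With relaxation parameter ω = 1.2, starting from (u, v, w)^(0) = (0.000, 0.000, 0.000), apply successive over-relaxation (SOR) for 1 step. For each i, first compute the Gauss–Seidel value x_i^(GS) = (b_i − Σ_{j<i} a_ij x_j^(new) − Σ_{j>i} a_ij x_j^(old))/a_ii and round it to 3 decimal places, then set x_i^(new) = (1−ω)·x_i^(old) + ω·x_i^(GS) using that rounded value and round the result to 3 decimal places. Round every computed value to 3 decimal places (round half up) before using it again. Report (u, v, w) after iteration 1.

(1.050, 1.464, -0.935)

Iteration 1:
  u: GS value = (7 - (3)·0.000 - (3)·0.000) / (8) = 0.875;  u ← (1−ω)·0.000 + ω·0.875 = 1.050
  v: GS value = (4 - (-2)·1.050 - (1)·0.000) / (5) = 1.220;  v ← (1−ω)·0.000 + ω·1.220 = 1.464
  w: GS value = (-11 - (4)·1.050 - (-4)·1.464) / (12) = -0.779;  w ← (1−ω)·0.000 + ω·-0.779 = -0.935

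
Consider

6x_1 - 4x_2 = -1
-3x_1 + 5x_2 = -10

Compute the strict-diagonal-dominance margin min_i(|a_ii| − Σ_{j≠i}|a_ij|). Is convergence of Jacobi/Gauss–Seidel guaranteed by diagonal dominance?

2

row 1: |6| − (4) = 2
row 2: |5| − (3) = 2
minimum over rows = 2 → strictly diagonally dominant (convergence guaranteed)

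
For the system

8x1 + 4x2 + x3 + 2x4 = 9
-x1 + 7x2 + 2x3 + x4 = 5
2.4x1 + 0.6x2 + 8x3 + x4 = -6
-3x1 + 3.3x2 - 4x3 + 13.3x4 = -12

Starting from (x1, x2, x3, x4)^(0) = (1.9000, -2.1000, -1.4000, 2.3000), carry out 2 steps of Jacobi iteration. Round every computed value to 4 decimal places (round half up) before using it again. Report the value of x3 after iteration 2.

Iteration 1:
  x1 = (9 - (4)·-2.1000 - (1)·-1.4000 - (2)·2.3000) / (8) = 1.7750
  x2 = (5 - (-1)·1.9000 - (2)·-1.4000 - (1)·2.3000) / (7) = 1.0571
  x3 = (-6 - (2.4)·1.9000 - (0.6)·-2.1000 - (1)·2.3000) / (8) = -1.4500
  x4 = (-12 - (-3)·1.9000 - (3.3)·-2.1000 - (-4)·-1.4000) / (13.3) = -0.3737
Iteration 2:
  x1 = (9 - (4)·1.0571 - (1)·-1.4500 - (2)·-0.3737) / (8) = 0.8711
  x2 = (5 - (-1)·1.7750 - (2)·-1.4500 - (1)·-0.3737) / (7) = 1.4355
  x3 = (-6 - (2.4)·1.7750 - (0.6)·1.0571 - (1)·-0.3737) / (8) = -1.3151
  x4 = (-12 - (-3)·1.7750 - (3.3)·1.0571 - (-4)·-1.4500) / (13.3) = -1.2003

-1.3151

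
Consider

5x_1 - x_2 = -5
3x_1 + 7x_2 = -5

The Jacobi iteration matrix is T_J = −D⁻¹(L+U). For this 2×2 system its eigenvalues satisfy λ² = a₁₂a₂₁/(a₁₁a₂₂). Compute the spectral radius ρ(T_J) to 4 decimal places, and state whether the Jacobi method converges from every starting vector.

a₁₂a₂₁/(a₁₁a₂₂) = (-1)·(3) / ((5)·(7)) = -0.085714
ρ = √|-0.085714| = √0.085714 = 0.2928
ρ < 1, so Jacobi converges

0.2928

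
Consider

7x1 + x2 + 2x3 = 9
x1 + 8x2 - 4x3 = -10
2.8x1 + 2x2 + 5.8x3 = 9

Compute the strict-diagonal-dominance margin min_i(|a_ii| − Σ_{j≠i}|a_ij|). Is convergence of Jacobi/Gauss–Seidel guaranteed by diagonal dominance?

1

row 1: |7| − (1+2) = 4
row 2: |8| − (1+4) = 3
row 3: |5.8| − (2.8+2) = 1
minimum over rows = 1 → strictly diagonally dominant (convergence guaranteed)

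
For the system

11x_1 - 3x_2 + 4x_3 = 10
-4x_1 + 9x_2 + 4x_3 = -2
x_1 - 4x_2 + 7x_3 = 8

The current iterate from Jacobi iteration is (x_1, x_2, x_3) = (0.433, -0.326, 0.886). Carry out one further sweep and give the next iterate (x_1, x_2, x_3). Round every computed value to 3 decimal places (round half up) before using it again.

(0.498, -0.424, 0.895)

One sweep:
  x_1 = (10 - (-3)·-0.326 - (4)·0.886) / (11) = 0.498
  x_2 = (-2 - (-4)·0.433 - (4)·0.886) / (9) = -0.424
  x_3 = (8 - (1)·0.433 - (-4)·-0.326) / (7) = 0.895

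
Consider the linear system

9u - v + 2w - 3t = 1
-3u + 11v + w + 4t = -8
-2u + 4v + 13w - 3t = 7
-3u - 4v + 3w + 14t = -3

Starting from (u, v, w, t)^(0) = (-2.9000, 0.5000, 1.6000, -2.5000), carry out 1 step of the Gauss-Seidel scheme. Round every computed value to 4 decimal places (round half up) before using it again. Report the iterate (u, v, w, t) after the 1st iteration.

Iteration 1:
  u = (1 - (-1)·0.5000 - (2)·1.6000 - (-3)·-2.5000) / (9) = -1.0222
  v = (-8 - (-3)·-1.0222 - (1)·1.6000 - (4)·-2.5000) / (11) = -0.2424
  w = (7 - (-2)·-1.0222 - (4)·-0.2424 - (-3)·-2.5000) / (13) = -0.1211
  t = (-3 - (-3)·-1.0222 - (-4)·-0.2424 - (3)·-0.1211) / (14) = -0.4766

(-1.0222, -0.2424, -0.1211, -0.4766)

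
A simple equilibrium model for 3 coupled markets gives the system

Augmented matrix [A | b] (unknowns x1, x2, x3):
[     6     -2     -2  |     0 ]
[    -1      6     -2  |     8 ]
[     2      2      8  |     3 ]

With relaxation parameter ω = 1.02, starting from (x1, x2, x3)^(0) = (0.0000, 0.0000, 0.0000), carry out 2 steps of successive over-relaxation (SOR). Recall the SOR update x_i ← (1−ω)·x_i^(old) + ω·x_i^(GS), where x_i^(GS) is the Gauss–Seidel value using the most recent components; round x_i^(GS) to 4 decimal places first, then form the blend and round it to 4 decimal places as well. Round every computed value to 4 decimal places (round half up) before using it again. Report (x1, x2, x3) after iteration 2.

(0.4745, 1.4256, -0.1027)

Iteration 1:
  x1: GS value = (0 - (-2)·0.0000 - (-2)·0.0000) / (6) = 0.0000;  x1 ← (1−ω)·0.0000 + ω·0.0000 = 0.0000
  x2: GS value = (8 - (-1)·0.0000 - (-2)·0.0000) / (6) = 1.3333;  x2 ← (1−ω)·0.0000 + ω·1.3333 = 1.3600
  x3: GS value = (3 - (2)·0.0000 - (2)·1.3600) / (8) = 0.0350;  x3 ← (1−ω)·0.0000 + ω·0.0350 = 0.0357
Iteration 2:
  x1: GS value = (0 - (-2)·1.3600 - (-2)·0.0357) / (6) = 0.4652;  x1 ← (1−ω)·0.0000 + ω·0.4652 = 0.4745
  x2: GS value = (8 - (-1)·0.4745 - (-2)·0.0357) / (6) = 1.4243;  x2 ← (1−ω)·1.3600 + ω·1.4243 = 1.4256
  x3: GS value = (3 - (2)·0.4745 - (2)·1.4256) / (8) = -0.1000;  x3 ← (1−ω)·0.0357 + ω·-0.1000 = -0.1027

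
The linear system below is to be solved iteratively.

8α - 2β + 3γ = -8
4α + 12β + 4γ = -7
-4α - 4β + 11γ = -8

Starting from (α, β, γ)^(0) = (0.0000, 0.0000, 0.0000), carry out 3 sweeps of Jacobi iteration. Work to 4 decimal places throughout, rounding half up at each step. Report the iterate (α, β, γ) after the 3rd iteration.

(-0.5133, 0.1420, -1.0475)

Iteration 1:
  α = (-8 - (-2)·0.0000 - (3)·0.0000) / (8) = -1.0000
  β = (-7 - (4)·0.0000 - (4)·0.0000) / (12) = -0.5833
  γ = (-8 - (-4)·0.0000 - (-4)·0.0000) / (11) = -0.7273
Iteration 2:
  α = (-8 - (-2)·-0.5833 - (3)·-0.7273) / (8) = -0.8731
  β = (-7 - (4)·-1.0000 - (4)·-0.7273) / (12) = -0.0076
  γ = (-8 - (-4)·-1.0000 - (-4)·-0.5833) / (11) = -1.3030
Iteration 3:
  α = (-8 - (-2)·-0.0076 - (3)·-1.3030) / (8) = -0.5133
  β = (-7 - (4)·-0.8731 - (4)·-1.3030) / (12) = 0.1420
  γ = (-8 - (-4)·-0.8731 - (-4)·-0.0076) / (11) = -1.0475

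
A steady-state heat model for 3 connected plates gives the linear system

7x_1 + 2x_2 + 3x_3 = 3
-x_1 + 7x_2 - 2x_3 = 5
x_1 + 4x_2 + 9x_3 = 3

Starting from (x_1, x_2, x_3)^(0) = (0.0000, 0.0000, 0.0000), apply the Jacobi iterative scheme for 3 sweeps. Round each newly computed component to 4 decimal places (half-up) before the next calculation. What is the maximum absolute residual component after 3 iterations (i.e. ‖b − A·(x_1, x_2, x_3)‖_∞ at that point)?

Iteration 1:
  x_1 = (3 - (2)·0.0000 - (3)·0.0000) / (7) = 0.4286
  x_2 = (5 - (-1)·0.0000 - (-2)·0.0000) / (7) = 0.7143
  x_3 = (3 - (1)·0.0000 - (4)·0.0000) / (9) = 0.3333
Iteration 2:
  x_1 = (3 - (2)·0.7143 - (3)·0.3333) / (7) = 0.0816
  x_2 = (5 - (-1)·0.4286 - (-2)·0.3333) / (7) = 0.8707
  x_3 = (3 - (1)·0.4286 - (4)·0.7143) / (9) = -0.0318
Iteration 3:
  x_1 = (3 - (2)·0.8707 - (3)·-0.0318) / (7) = 0.1934
  x_2 = (5 - (-1)·0.0816 - (-2)·-0.0318) / (7) = 0.7169
  x_3 = (3 - (1)·0.0816 - (4)·0.8707) / (9) = -0.0627
Residual b − A·x = (0.4005, 0.0497, 0.5033); ∞-norm = 0.5033

0.5033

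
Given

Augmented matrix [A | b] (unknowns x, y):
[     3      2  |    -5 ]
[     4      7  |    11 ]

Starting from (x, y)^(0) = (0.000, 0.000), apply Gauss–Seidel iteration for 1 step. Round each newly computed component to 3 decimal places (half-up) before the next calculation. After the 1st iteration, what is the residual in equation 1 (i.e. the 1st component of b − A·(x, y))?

Iteration 1:
  x = (-5 - (2)·0.000) / (3) = -1.667
  y = (11 - (4)·-1.667) / (7) = 2.524
Residual b − A·x = (-5.047, 0.000)

-5.047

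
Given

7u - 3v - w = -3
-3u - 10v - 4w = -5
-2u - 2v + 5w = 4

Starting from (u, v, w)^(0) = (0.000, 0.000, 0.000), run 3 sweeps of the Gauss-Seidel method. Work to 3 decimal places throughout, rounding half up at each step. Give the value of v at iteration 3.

0.232

Iteration 1:
  u = (-3 - (-3)·0.000 - (-1)·0.000) / (7) = -0.429
  v = (-5 - (-3)·-0.429 - (-4)·0.000) / (-10) = 0.629
  w = (4 - (-2)·-0.429 - (-2)·0.629) / (5) = 0.880
Iteration 2:
  u = (-3 - (-3)·0.629 - (-1)·0.880) / (7) = -0.033
  v = (-5 - (-3)·-0.033 - (-4)·0.880) / (-10) = 0.158
  w = (4 - (-2)·-0.033 - (-2)·0.158) / (5) = 0.850
Iteration 3:
  u = (-3 - (-3)·0.158 - (-1)·0.850) / (7) = -0.239
  v = (-5 - (-3)·-0.239 - (-4)·0.850) / (-10) = 0.232
  w = (4 - (-2)·-0.239 - (-2)·0.232) / (5) = 0.797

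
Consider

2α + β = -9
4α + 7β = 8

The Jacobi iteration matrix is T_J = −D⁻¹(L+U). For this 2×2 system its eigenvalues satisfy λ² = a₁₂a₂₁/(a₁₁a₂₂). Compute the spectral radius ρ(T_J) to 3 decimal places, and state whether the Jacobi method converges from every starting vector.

0.535

a₁₂a₂₁/(a₁₁a₂₂) = (1)·(4) / ((2)·(7)) = 0.285714
ρ = √|0.285714| = √0.285714 = 0.535
ρ < 1, so Jacobi converges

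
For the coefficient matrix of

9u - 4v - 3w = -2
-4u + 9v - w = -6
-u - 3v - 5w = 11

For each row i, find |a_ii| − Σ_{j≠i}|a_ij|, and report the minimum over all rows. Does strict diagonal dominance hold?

row 1: |9| − (4+3) = 2
row 2: |9| − (4+1) = 4
row 3: |-5| − (1+3) = 1
minimum over rows = 1 → strictly diagonally dominant (convergence guaranteed)

1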